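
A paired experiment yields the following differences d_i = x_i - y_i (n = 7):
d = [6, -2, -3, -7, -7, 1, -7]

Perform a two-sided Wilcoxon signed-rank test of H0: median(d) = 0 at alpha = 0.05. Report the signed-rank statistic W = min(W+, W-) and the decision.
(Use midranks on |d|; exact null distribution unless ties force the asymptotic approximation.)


Step 1: Drop any zero differences (none here) and take |d_i|.
|d| = [6, 2, 3, 7, 7, 1, 7]
Step 2: Midrank |d_i| (ties get averaged ranks).
ranks: |6|->4, |2|->2, |3|->3, |7|->6, |7|->6, |1|->1, |7|->6
Step 3: Attach original signs; sum ranks with positive sign and with negative sign.
W+ = 4 + 1 = 5
W- = 2 + 3 + 6 + 6 + 6 = 23
(Check: W+ + W- = 28 should equal n(n+1)/2 = 28.)
Step 4: Test statistic W = min(W+, W-) = 5.
Step 5: Ties in |d|, so use the tie-corrected normal approximation.
        E[W] = n(n+1)/4 = 7*8/4 = 14.
        Tie groups: |d|=7 (t=3); sum(t^3 - t) = 24.
        Var[W] = n(n+1)(2n+1)/24 - sum(t^3-t)/48 = 840/24 - 24/48 = 34.5.
        z = (W - E[W]) / sqrt(Var[W]) = (5 - 14) / 5.8737 = -1.5323.
        Two-sided p = 2*Phi(z) = 0.125458.
Step 6: alpha = 0.05. fail to reject H0.

W+ = 5, W- = 23, W = min = 5, p = 0.125458, fail to reject H0.


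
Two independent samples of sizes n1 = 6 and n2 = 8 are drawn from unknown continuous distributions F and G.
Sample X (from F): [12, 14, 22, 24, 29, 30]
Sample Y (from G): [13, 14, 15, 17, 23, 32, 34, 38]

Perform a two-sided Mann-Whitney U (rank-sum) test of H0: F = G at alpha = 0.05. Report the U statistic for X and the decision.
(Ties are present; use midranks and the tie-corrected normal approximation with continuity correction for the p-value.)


Step 1: Combine and sort all 14 observations; assign midranks.
sorted (value, group): (12,X), (13,Y), (14,X), (14,Y), (15,Y), (17,Y), (22,X), (23,Y), (24,X), (29,X), (30,X), (32,Y), (34,Y), (38,Y)
ranks: 12->1, 13->2, 14->3.5, 14->3.5, 15->5, 17->6, 22->7, 23->8, 24->9, 29->10, 30->11, 32->12, 34->13, 38->14
Step 2: Rank sum for X: R1 = 1 + 3.5 + 7 + 9 + 10 + 11 = 41.5.
Step 3: U_X = R1 - n1(n1+1)/2 = 41.5 - 6*7/2 = 41.5 - 21 = 20.5.
       U_Y = n1*n2 - U_X = 48 - 20.5 = 27.5.
Step 4: Ties are present, so use the tie-corrected normal approximation (with continuity correction) for the p-value.
Step 5: p-value = 0.698220; compare to alpha = 0.05. fail to reject H0.

U_X = 20.5, p = 0.698220, fail to reject H0 at alpha = 0.05.


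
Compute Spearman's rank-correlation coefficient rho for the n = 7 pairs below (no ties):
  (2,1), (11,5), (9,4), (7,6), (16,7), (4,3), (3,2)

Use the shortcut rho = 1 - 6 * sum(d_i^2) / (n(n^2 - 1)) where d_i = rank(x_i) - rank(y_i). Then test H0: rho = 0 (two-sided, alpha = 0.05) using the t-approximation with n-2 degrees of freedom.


Step 1: Rank x and y separately (midranks; no ties here).
rank(x): 2->1, 11->6, 9->5, 7->4, 16->7, 4->3, 3->2
rank(y): 1->1, 5->5, 4->4, 6->6, 7->7, 3->3, 2->2
Step 2: d_i = R_x(i) - R_y(i); compute d_i^2.
  (1-1)^2=0, (6-5)^2=1, (5-4)^2=1, (4-6)^2=4, (7-7)^2=0, (3-3)^2=0, (2-2)^2=0
sum(d^2) = 6.
Step 3: rho = 1 - 6*6 / (7*(7^2 - 1)) = 1 - 36/336 = 0.892857.
Step 4: Under H0, t = rho * sqrt((n-2)/(1-rho^2)) = 4.4333 ~ t(5).
Step 5: Two-sided p-value from the t-distribution with 5 df = 0.006807.
Step 6: alpha = 0.05. reject H0.

rho = 0.8929, p = 0.006807, reject H0 at alpha = 0.05.


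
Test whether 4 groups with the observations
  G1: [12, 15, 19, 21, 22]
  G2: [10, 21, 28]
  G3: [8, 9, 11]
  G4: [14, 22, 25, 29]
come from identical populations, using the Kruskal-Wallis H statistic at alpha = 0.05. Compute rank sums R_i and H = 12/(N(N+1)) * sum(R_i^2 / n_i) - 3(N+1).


Step 1: Combine all N = 15 observations and assign midranks.
sorted (value, group, rank): (8,G3,1), (9,G3,2), (10,G2,3), (11,G3,4), (12,G1,5), (14,G4,6), (15,G1,7), (19,G1,8), (21,G1,9.5), (21,G2,9.5), (22,G1,11.5), (22,G4,11.5), (25,G4,13), (28,G2,14), (29,G4,15)
Step 2: Sum ranks within each group.
R_1 = 41 (n_1 = 5)
R_2 = 26.5 (n_2 = 3)
R_3 = 7 (n_3 = 3)
R_4 = 45.5 (n_4 = 4)
Step 3: H = 12/(N(N+1)) * sum(R_i^2/n_i) - 3(N+1)
     = 12/(15*16) * (41^2/5 + 26.5^2/3 + 7^2/3 + 45.5^2/4) - 3*16
     = 0.050000 * 1104.18 - 48
     = 7.208958.
Step 4: Ties present; correction factor C = 1 - 12/(15^3 - 15) = 0.996429. Corrected H = 7.208958 / 0.996429 = 7.234797.
Step 5: Under H0, H ~ chi^2(3); p-value = 0.064779.
Step 6: alpha = 0.05. fail to reject H0.

H = 7.2348, df = 3, p = 0.064779, fail to reject H0.


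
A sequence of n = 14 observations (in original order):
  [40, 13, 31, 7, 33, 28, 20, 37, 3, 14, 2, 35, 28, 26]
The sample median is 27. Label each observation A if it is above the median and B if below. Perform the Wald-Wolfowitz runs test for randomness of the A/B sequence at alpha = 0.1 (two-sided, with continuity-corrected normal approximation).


Step 1: Compute median = 27; label A = above, B = below.
Labels in order: ABABAABABBBAAB  (n_A = 7, n_B = 7)
Step 2: Count runs R = 10.
Step 3: Under H0 (random ordering), E[R] = 2*n_A*n_B/(n_A+n_B) + 1 = 2*7*7/14 + 1 = 8.0000.
        Var[R] = 2*n_A*n_B*(2*n_A*n_B - n_A - n_B) / ((n_A+n_B)^2 * (n_A+n_B-1)) = 8232/2548 = 3.2308.
        SD[R] = 1.7974.
Step 4: Continuity-corrected z = (R - 0.5 - E[R]) / SD[R] = (10 - 0.5 - 8.0000) / 1.7974 = 0.8345.
Step 5: Two-sided p-value via normal approximation = 2*(1 - Phi(|z|)) = 0.403986.
Step 6: alpha = 0.1. fail to reject H0.

R = 10, z = 0.8345, p = 0.403986, fail to reject H0.


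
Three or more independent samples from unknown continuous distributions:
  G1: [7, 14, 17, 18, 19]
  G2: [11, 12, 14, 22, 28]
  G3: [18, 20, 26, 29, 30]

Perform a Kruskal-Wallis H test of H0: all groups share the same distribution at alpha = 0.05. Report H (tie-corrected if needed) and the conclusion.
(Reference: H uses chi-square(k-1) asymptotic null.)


Step 1: Combine all N = 15 observations and assign midranks.
sorted (value, group, rank): (7,G1,1), (11,G2,2), (12,G2,3), (14,G1,4.5), (14,G2,4.5), (17,G1,6), (18,G1,7.5), (18,G3,7.5), (19,G1,9), (20,G3,10), (22,G2,11), (26,G3,12), (28,G2,13), (29,G3,14), (30,G3,15)
Step 2: Sum ranks within each group.
R_1 = 28 (n_1 = 5)
R_2 = 33.5 (n_2 = 5)
R_3 = 58.5 (n_3 = 5)
Step 3: H = 12/(N(N+1)) * sum(R_i^2/n_i) - 3(N+1)
     = 12/(15*16) * (28^2/5 + 33.5^2/5 + 58.5^2/5) - 3*16
     = 0.050000 * 1065.7 - 48
     = 5.285000.
Step 4: Ties present; correction factor C = 1 - 12/(15^3 - 15) = 0.996429. Corrected H = 5.285000 / 0.996429 = 5.303943.
Step 5: Under H0, H ~ chi^2(2); p-value = 0.070512.
Step 6: alpha = 0.05. fail to reject H0.

H = 5.3039, df = 2, p = 0.070512, fail to reject H0.


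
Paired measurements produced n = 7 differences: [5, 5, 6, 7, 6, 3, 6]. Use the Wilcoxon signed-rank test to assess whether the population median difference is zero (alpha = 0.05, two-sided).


Step 1: Drop any zero differences (none here) and take |d_i|.
|d| = [5, 5, 6, 7, 6, 3, 6]
Step 2: Midrank |d_i| (ties get averaged ranks).
ranks: |5|->2.5, |5|->2.5, |6|->5, |7|->7, |6|->5, |3|->1, |6|->5
Step 3: Attach original signs; sum ranks with positive sign and with negative sign.
W+ = 2.5 + 2.5 + 5 + 7 + 5 + 1 + 5 = 28
W- = 0 = 0
(Check: W+ + W- = 28 should equal n(n+1)/2 = 28.)
Step 4: Test statistic W = min(W+, W-) = 0.
Step 5: Ties in |d|, so use the tie-corrected normal approximation.
        E[W] = n(n+1)/4 = 7*8/4 = 14.
        Tie groups: |d|=5 (t=2), |d|=6 (t=3); sum(t^3 - t) = 30.
        Var[W] = n(n+1)(2n+1)/24 - sum(t^3-t)/48 = 840/24 - 30/48 = 34.375.
        z = (W - E[W]) / sqrt(Var[W]) = (0 - 14) / 5.8630 = -2.3878.
        Two-sided p = 2*Phi(z) = 0.016947.
Step 6: alpha = 0.05. reject H0.

W+ = 28, W- = 0, W = min = 0, p = 0.016947, reject H0.


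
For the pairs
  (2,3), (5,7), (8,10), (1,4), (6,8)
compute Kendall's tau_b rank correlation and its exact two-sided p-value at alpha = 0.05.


Step 1: Enumerate the 10 unordered pairs (i,j) with i<j and classify each by sign(x_j-x_i) * sign(y_j-y_i).
  (1,2):dx=+3,dy=+4->C; (1,3):dx=+6,dy=+7->C; (1,4):dx=-1,dy=+1->D; (1,5):dx=+4,dy=+5->C
  (2,3):dx=+3,dy=+3->C; (2,4):dx=-4,dy=-3->C; (2,5):dx=+1,dy=+1->C; (3,4):dx=-7,dy=-6->C
  (3,5):dx=-2,dy=-2->C; (4,5):dx=+5,dy=+4->C
Step 2: C = 9, D = 1, total pairs = 10.
Step 3: tau = (C - D)/(n(n-1)/2) = (9 - 1)/10 = 0.800000.
Step 4: Exact two-sided p-value (enumerate n! = 120 permutations of y under H0): p = 0.083333.
Step 5: alpha = 0.05. fail to reject H0.

tau_b = 0.8000 (C=9, D=1), p = 0.083333, fail to reject H0.


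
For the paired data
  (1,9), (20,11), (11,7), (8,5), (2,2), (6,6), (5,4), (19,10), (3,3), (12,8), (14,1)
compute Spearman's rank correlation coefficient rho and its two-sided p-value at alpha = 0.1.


Step 1: Rank x and y separately (midranks; no ties here).
rank(x): 1->1, 20->11, 11->7, 8->6, 2->2, 6->5, 5->4, 19->10, 3->3, 12->8, 14->9
rank(y): 9->9, 11->11, 7->7, 5->5, 2->2, 6->6, 4->4, 10->10, 3->3, 8->8, 1->1
Step 2: d_i = R_x(i) - R_y(i); compute d_i^2.
  (1-9)^2=64, (11-11)^2=0, (7-7)^2=0, (6-5)^2=1, (2-2)^2=0, (5-6)^2=1, (4-4)^2=0, (10-10)^2=0, (3-3)^2=0, (8-8)^2=0, (9-1)^2=64
sum(d^2) = 130.
Step 3: rho = 1 - 6*130 / (11*(11^2 - 1)) = 1 - 780/1320 = 0.409091.
Step 4: Under H0, t = rho * sqrt((n-2)/(1-rho^2)) = 1.3450 ~ t(9).
Step 5: Two-sided p-value from the t-distribution with 9 df = 0.211545.
Step 6: alpha = 0.1. fail to reject H0.

rho = 0.4091, p = 0.211545, fail to reject H0 at alpha = 0.1.


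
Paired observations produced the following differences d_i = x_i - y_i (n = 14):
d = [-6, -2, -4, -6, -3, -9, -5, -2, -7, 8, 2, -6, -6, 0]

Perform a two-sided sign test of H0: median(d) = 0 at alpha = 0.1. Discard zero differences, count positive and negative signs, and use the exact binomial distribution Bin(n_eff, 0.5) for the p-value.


Step 1: Discard zero differences. Original n = 14; n_eff = number of nonzero differences = 13.
Nonzero differences (with sign): -6, -2, -4, -6, -3, -9, -5, -2, -7, +8, +2, -6, -6
Step 2: Count signs: positive = 2, negative = 11.
Step 3: Under H0: P(positive) = 0.5, so the number of positives S ~ Bin(13, 0.5).
Step 4: Two-sided exact p-value = sum of Bin(13,0.5) probabilities at or below the observed probability = 0.022461.
Step 5: alpha = 0.1. reject H0.

n_eff = 13, pos = 2, neg = 11, p = 0.022461, reject H0.


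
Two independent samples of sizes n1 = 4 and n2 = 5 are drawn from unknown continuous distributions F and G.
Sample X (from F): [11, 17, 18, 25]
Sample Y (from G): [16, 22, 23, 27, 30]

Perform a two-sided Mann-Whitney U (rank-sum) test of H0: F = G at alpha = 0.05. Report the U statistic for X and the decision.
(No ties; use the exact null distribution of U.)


Step 1: Combine and sort all 9 observations; assign midranks.
sorted (value, group): (11,X), (16,Y), (17,X), (18,X), (22,Y), (23,Y), (25,X), (27,Y), (30,Y)
ranks: 11->1, 16->2, 17->3, 18->4, 22->5, 23->6, 25->7, 27->8, 30->9
Step 2: Rank sum for X: R1 = 1 + 3 + 4 + 7 = 15.
Step 3: U_X = R1 - n1(n1+1)/2 = 15 - 4*5/2 = 15 - 10 = 5.
       U_Y = n1*n2 - U_X = 20 - 5 = 15.
Step 4: No ties, so the exact null distribution of U (based on enumerating the C(9,4) = 126 equally likely rank assignments) gives the two-sided p-value.
Step 5: p-value = 0.285714; compare to alpha = 0.05. fail to reject H0.

U_X = 5, p = 0.285714, fail to reject H0 at alpha = 0.05.


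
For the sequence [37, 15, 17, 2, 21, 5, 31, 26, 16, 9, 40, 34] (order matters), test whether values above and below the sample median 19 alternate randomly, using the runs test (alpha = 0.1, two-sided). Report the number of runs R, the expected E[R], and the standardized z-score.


Step 1: Compute median = 19; label A = above, B = below.
Labels in order: ABBBABAABBAA  (n_A = 6, n_B = 6)
Step 2: Count runs R = 7.
Step 3: Under H0 (random ordering), E[R] = 2*n_A*n_B/(n_A+n_B) + 1 = 2*6*6/12 + 1 = 7.0000.
        Var[R] = 2*n_A*n_B*(2*n_A*n_B - n_A - n_B) / ((n_A+n_B)^2 * (n_A+n_B-1)) = 4320/1584 = 2.7273.
        SD[R] = 1.6514.
Step 4: R = E[R], so z = 0 with no continuity correction.
Step 5: Two-sided p-value via normal approximation = 2*(1 - Phi(|z|)) = 1.000000.
Step 6: alpha = 0.1. fail to reject H0.

R = 7, z = 0.0000, p = 1.000000, fail to reject H0.


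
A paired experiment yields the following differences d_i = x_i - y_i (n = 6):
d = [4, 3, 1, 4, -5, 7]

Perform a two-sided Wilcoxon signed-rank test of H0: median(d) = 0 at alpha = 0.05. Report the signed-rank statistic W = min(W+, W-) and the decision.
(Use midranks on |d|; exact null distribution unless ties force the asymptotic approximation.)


Step 1: Drop any zero differences (none here) and take |d_i|.
|d| = [4, 3, 1, 4, 5, 7]
Step 2: Midrank |d_i| (ties get averaged ranks).
ranks: |4|->3.5, |3|->2, |1|->1, |4|->3.5, |5|->5, |7|->6
Step 3: Attach original signs; sum ranks with positive sign and with negative sign.
W+ = 3.5 + 2 + 1 + 3.5 + 6 = 16
W- = 5 = 5
(Check: W+ + W- = 21 should equal n(n+1)/2 = 21.)
Step 4: Test statistic W = min(W+, W-) = 5.
Step 5: Ties in |d|, so use the tie-corrected normal approximation.
        E[W] = n(n+1)/4 = 6*7/4 = 10.5.
        Tie groups: |d|=4 (t=2); sum(t^3 - t) = 6.
        Var[W] = n(n+1)(2n+1)/24 - sum(t^3-t)/48 = 546/24 - 6/48 = 22.625.
        z = (W - E[W]) / sqrt(Var[W]) = (5 - 10.5) / 4.7566 = -1.1563.
        Two-sided p = 2*Phi(z) = 0.247561.
Step 6: alpha = 0.05. fail to reject H0.

W+ = 16, W- = 5, W = min = 5, p = 0.247561, fail to reject H0.


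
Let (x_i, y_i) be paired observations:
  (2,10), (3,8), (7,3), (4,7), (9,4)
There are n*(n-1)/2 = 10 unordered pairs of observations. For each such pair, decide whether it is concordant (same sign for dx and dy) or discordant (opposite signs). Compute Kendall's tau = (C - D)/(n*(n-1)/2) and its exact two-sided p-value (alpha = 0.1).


Step 1: Enumerate the 10 unordered pairs (i,j) with i<j and classify each by sign(x_j-x_i) * sign(y_j-y_i).
  (1,2):dx=+1,dy=-2->D; (1,3):dx=+5,dy=-7->D; (1,4):dx=+2,dy=-3->D; (1,5):dx=+7,dy=-6->D
  (2,3):dx=+4,dy=-5->D; (2,4):dx=+1,dy=-1->D; (2,5):dx=+6,dy=-4->D; (3,4):dx=-3,dy=+4->D
  (3,5):dx=+2,dy=+1->C; (4,5):dx=+5,dy=-3->D
Step 2: C = 1, D = 9, total pairs = 10.
Step 3: tau = (C - D)/(n(n-1)/2) = (1 - 9)/10 = -0.800000.
Step 4: Exact two-sided p-value (enumerate n! = 120 permutations of y under H0): p = 0.083333.
Step 5: alpha = 0.1. reject H0.

tau_b = -0.8000 (C=1, D=9), p = 0.083333, reject H0.


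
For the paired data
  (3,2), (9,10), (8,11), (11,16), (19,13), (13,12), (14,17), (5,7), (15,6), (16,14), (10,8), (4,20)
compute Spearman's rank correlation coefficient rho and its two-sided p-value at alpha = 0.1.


Step 1: Rank x and y separately (midranks; no ties here).
rank(x): 3->1, 9->5, 8->4, 11->7, 19->12, 13->8, 14->9, 5->3, 15->10, 16->11, 10->6, 4->2
rank(y): 2->1, 10->5, 11->6, 16->10, 13->8, 12->7, 17->11, 7->3, 6->2, 14->9, 8->4, 20->12
Step 2: d_i = R_x(i) - R_y(i); compute d_i^2.
  (1-1)^2=0, (5-5)^2=0, (4-6)^2=4, (7-10)^2=9, (12-8)^2=16, (8-7)^2=1, (9-11)^2=4, (3-3)^2=0, (10-2)^2=64, (11-9)^2=4, (6-4)^2=4, (2-12)^2=100
sum(d^2) = 206.
Step 3: rho = 1 - 6*206 / (12*(12^2 - 1)) = 1 - 1236/1716 = 0.279720.
Step 4: Under H0, t = rho * sqrt((n-2)/(1-rho^2)) = 0.9213 ~ t(10).
Step 5: Two-sided p-value from the t-distribution with 10 df = 0.378569.
Step 6: alpha = 0.1. fail to reject H0.

rho = 0.2797, p = 0.378569, fail to reject H0 at alpha = 0.1.


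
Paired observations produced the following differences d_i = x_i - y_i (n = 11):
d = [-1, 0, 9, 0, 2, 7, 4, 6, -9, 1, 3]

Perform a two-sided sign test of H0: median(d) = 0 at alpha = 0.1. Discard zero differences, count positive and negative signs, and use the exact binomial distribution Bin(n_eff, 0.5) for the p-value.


Step 1: Discard zero differences. Original n = 11; n_eff = number of nonzero differences = 9.
Nonzero differences (with sign): -1, +9, +2, +7, +4, +6, -9, +1, +3
Step 2: Count signs: positive = 7, negative = 2.
Step 3: Under H0: P(positive) = 0.5, so the number of positives S ~ Bin(9, 0.5).
Step 4: Two-sided exact p-value = sum of Bin(9,0.5) probabilities at or below the observed probability = 0.179688.
Step 5: alpha = 0.1. fail to reject H0.

n_eff = 9, pos = 7, neg = 2, p = 0.179688, fail to reject H0.


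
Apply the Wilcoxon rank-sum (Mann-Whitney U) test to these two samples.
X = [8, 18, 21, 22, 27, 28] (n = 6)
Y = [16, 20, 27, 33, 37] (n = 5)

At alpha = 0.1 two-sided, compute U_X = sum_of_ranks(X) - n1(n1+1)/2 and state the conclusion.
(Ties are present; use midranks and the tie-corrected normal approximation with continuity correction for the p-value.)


Step 1: Combine and sort all 11 observations; assign midranks.
sorted (value, group): (8,X), (16,Y), (18,X), (20,Y), (21,X), (22,X), (27,X), (27,Y), (28,X), (33,Y), (37,Y)
ranks: 8->1, 16->2, 18->3, 20->4, 21->5, 22->6, 27->7.5, 27->7.5, 28->9, 33->10, 37->11
Step 2: Rank sum for X: R1 = 1 + 3 + 5 + 6 + 7.5 + 9 = 31.5.
Step 3: U_X = R1 - n1(n1+1)/2 = 31.5 - 6*7/2 = 31.5 - 21 = 10.5.
       U_Y = n1*n2 - U_X = 30 - 10.5 = 19.5.
Step 4: Ties are present, so use the tie-corrected normal approximation (with continuity correction) for the p-value.
Step 5: p-value = 0.464192; compare to alpha = 0.1. fail to reject H0.

U_X = 10.5, p = 0.464192, fail to reject H0 at alpha = 0.1.


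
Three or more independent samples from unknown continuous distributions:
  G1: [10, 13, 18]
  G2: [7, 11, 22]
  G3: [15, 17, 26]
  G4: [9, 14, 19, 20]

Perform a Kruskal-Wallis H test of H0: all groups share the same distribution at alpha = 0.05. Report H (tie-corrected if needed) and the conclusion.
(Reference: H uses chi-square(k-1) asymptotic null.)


Step 1: Combine all N = 13 observations and assign midranks.
sorted (value, group, rank): (7,G2,1), (9,G4,2), (10,G1,3), (11,G2,4), (13,G1,5), (14,G4,6), (15,G3,7), (17,G3,8), (18,G1,9), (19,G4,10), (20,G4,11), (22,G2,12), (26,G3,13)
Step 2: Sum ranks within each group.
R_1 = 17 (n_1 = 3)
R_2 = 17 (n_2 = 3)
R_3 = 28 (n_3 = 3)
R_4 = 29 (n_4 = 4)
Step 3: H = 12/(N(N+1)) * sum(R_i^2/n_i) - 3(N+1)
     = 12/(13*14) * (17^2/3 + 17^2/3 + 28^2/3 + 29^2/4) - 3*14
     = 0.065934 * 664.25 - 42
     = 1.796703.
Step 4: No ties, so H is used without correction.
Step 5: Under H0, H ~ chi^2(3); p-value = 0.615653.
Step 6: alpha = 0.05. fail to reject H0.

H = 1.7967, df = 3, p = 0.615653, fail to reject H0.


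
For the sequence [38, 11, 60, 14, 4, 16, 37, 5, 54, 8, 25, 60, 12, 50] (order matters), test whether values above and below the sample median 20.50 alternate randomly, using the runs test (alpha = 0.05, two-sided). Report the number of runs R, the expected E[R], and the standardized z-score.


Step 1: Compute median = 20.50; label A = above, B = below.
Labels in order: ABABBBABABAABA  (n_A = 7, n_B = 7)
Step 2: Count runs R = 11.
Step 3: Under H0 (random ordering), E[R] = 2*n_A*n_B/(n_A+n_B) + 1 = 2*7*7/14 + 1 = 8.0000.
        Var[R] = 2*n_A*n_B*(2*n_A*n_B - n_A - n_B) / ((n_A+n_B)^2 * (n_A+n_B-1)) = 8232/2548 = 3.2308.
        SD[R] = 1.7974.
Step 4: Continuity-corrected z = (R - 0.5 - E[R]) / SD[R] = (11 - 0.5 - 8.0000) / 1.7974 = 1.3909.
Step 5: Two-sided p-value via normal approximation = 2*(1 - Phi(|z|)) = 0.164264.
Step 6: alpha = 0.05. fail to reject H0.

R = 11, z = 1.3909, p = 0.164264, fail to reject H0.


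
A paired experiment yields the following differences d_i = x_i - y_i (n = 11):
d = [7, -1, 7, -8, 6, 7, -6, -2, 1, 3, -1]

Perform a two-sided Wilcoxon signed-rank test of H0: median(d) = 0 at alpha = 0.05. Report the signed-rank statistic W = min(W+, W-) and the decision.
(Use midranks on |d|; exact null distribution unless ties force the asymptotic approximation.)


Step 1: Drop any zero differences (none here) and take |d_i|.
|d| = [7, 1, 7, 8, 6, 7, 6, 2, 1, 3, 1]
Step 2: Midrank |d_i| (ties get averaged ranks).
ranks: |7|->9, |1|->2, |7|->9, |8|->11, |6|->6.5, |7|->9, |6|->6.5, |2|->4, |1|->2, |3|->5, |1|->2
Step 3: Attach original signs; sum ranks with positive sign and with negative sign.
W+ = 9 + 9 + 6.5 + 9 + 2 + 5 = 40.5
W- = 2 + 11 + 6.5 + 4 + 2 = 25.5
(Check: W+ + W- = 66 should equal n(n+1)/2 = 66.)
Step 4: Test statistic W = min(W+, W-) = 25.5.
Step 5: Ties in |d|, so use the tie-corrected normal approximation.
        E[W] = n(n+1)/4 = 11*12/4 = 33.
        Tie groups: |d|=1 (t=3), |d|=6 (t=2), |d|=7 (t=3); sum(t^3 - t) = 54.
        Var[W] = n(n+1)(2n+1)/24 - sum(t^3-t)/48 = 3036/24 - 54/48 = 125.375.
        z = (W - E[W]) / sqrt(Var[W]) = (25.5 - 33) / 11.1971 = -0.6698.
        Two-sided p = 2*Phi(z) = 0.502975.
Step 6: alpha = 0.05. fail to reject H0.

W+ = 40.5, W- = 25.5, W = min = 25.5, p = 0.502975, fail to reject H0.


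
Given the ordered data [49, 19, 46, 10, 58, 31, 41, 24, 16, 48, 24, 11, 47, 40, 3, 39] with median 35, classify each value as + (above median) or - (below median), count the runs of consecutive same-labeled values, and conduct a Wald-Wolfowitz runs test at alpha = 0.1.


Step 1: Compute median = 35; label A = above, B = below.
Labels in order: ABABABABBABBAABA  (n_A = 8, n_B = 8)
Step 2: Count runs R = 13.
Step 3: Under H0 (random ordering), E[R] = 2*n_A*n_B/(n_A+n_B) + 1 = 2*8*8/16 + 1 = 9.0000.
        Var[R] = 2*n_A*n_B*(2*n_A*n_B - n_A - n_B) / ((n_A+n_B)^2 * (n_A+n_B-1)) = 14336/3840 = 3.7333.
        SD[R] = 1.9322.
Step 4: Continuity-corrected z = (R - 0.5 - E[R]) / SD[R] = (13 - 0.5 - 9.0000) / 1.9322 = 1.8114.
Step 5: Two-sided p-value via normal approximation = 2*(1 - Phi(|z|)) = 0.070076.
Step 6: alpha = 0.1. reject H0.

R = 13, z = 1.8114, p = 0.070076, reject H0.


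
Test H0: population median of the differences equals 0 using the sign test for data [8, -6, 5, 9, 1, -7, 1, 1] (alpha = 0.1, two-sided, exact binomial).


Step 1: Discard zero differences. Original n = 8; n_eff = number of nonzero differences = 8.
Nonzero differences (with sign): +8, -6, +5, +9, +1, -7, +1, +1
Step 2: Count signs: positive = 6, negative = 2.
Step 3: Under H0: P(positive) = 0.5, so the number of positives S ~ Bin(8, 0.5).
Step 4: Two-sided exact p-value = sum of Bin(8,0.5) probabilities at or below the observed probability = 0.289062.
Step 5: alpha = 0.1. fail to reject H0.

n_eff = 8, pos = 6, neg = 2, p = 0.289062, fail to reject H0.


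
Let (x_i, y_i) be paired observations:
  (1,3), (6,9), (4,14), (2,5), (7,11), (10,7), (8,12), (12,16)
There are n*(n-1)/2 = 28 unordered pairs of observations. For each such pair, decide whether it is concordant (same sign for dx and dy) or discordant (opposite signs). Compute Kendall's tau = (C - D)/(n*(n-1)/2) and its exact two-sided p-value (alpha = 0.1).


Step 1: Enumerate the 28 unordered pairs (i,j) with i<j and classify each by sign(x_j-x_i) * sign(y_j-y_i).
  (1,2):dx=+5,dy=+6->C; (1,3):dx=+3,dy=+11->C; (1,4):dx=+1,dy=+2->C; (1,5):dx=+6,dy=+8->C
  (1,6):dx=+9,dy=+4->C; (1,7):dx=+7,dy=+9->C; (1,8):dx=+11,dy=+13->C; (2,3):dx=-2,dy=+5->D
  (2,4):dx=-4,dy=-4->C; (2,5):dx=+1,dy=+2->C; (2,6):dx=+4,dy=-2->D; (2,7):dx=+2,dy=+3->C
  (2,8):dx=+6,dy=+7->C; (3,4):dx=-2,dy=-9->C; (3,5):dx=+3,dy=-3->D; (3,6):dx=+6,dy=-7->D
  (3,7):dx=+4,dy=-2->D; (3,8):dx=+8,dy=+2->C; (4,5):dx=+5,dy=+6->C; (4,6):dx=+8,dy=+2->C
  (4,7):dx=+6,dy=+7->C; (4,8):dx=+10,dy=+11->C; (5,6):dx=+3,dy=-4->D; (5,7):dx=+1,dy=+1->C
  (5,8):dx=+5,dy=+5->C; (6,7):dx=-2,dy=+5->D; (6,8):dx=+2,dy=+9->C; (7,8):dx=+4,dy=+4->C
Step 2: C = 21, D = 7, total pairs = 28.
Step 3: tau = (C - D)/(n(n-1)/2) = (21 - 7)/28 = 0.500000.
Step 4: Exact two-sided p-value (enumerate n! = 40320 permutations of y under H0): p = 0.108681.
Step 5: alpha = 0.1. fail to reject H0.

tau_b = 0.5000 (C=21, D=7), p = 0.108681, fail to reject H0.


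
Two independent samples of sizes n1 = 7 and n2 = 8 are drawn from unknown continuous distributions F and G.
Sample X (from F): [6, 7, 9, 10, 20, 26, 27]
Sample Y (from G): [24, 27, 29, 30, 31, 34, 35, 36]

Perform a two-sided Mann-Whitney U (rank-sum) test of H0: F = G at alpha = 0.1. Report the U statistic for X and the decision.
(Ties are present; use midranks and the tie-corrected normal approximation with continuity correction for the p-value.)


Step 1: Combine and sort all 15 observations; assign midranks.
sorted (value, group): (6,X), (7,X), (9,X), (10,X), (20,X), (24,Y), (26,X), (27,X), (27,Y), (29,Y), (30,Y), (31,Y), (34,Y), (35,Y), (36,Y)
ranks: 6->1, 7->2, 9->3, 10->4, 20->5, 24->6, 26->7, 27->8.5, 27->8.5, 29->10, 30->11, 31->12, 34->13, 35->14, 36->15
Step 2: Rank sum for X: R1 = 1 + 2 + 3 + 4 + 5 + 7 + 8.5 = 30.5.
Step 3: U_X = R1 - n1(n1+1)/2 = 30.5 - 7*8/2 = 30.5 - 28 = 2.5.
       U_Y = n1*n2 - U_X = 56 - 2.5 = 53.5.
Step 4: Ties are present, so use the tie-corrected normal approximation (with continuity correction) for the p-value.
Step 5: p-value = 0.003782; compare to alpha = 0.1. reject H0.

U_X = 2.5, p = 0.003782, reject H0 at alpha = 0.1.


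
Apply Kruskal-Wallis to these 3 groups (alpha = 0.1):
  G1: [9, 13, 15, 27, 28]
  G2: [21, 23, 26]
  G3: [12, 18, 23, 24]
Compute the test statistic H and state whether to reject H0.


Step 1: Combine all N = 12 observations and assign midranks.
sorted (value, group, rank): (9,G1,1), (12,G3,2), (13,G1,3), (15,G1,4), (18,G3,5), (21,G2,6), (23,G2,7.5), (23,G3,7.5), (24,G3,9), (26,G2,10), (27,G1,11), (28,G1,12)
Step 2: Sum ranks within each group.
R_1 = 31 (n_1 = 5)
R_2 = 23.5 (n_2 = 3)
R_3 = 23.5 (n_3 = 4)
Step 3: H = 12/(N(N+1)) * sum(R_i^2/n_i) - 3(N+1)
     = 12/(12*13) * (31^2/5 + 23.5^2/3 + 23.5^2/4) - 3*13
     = 0.076923 * 514.346 - 39
     = 0.565064.
Step 4: Ties present; correction factor C = 1 - 6/(12^3 - 12) = 0.996503. Corrected H = 0.565064 / 0.996503 = 0.567047.
Step 5: Under H0, H ~ chi^2(2); p-value = 0.753126.
Step 6: alpha = 0.1. fail to reject H0.

H = 0.5670, df = 2, p = 0.753126, fail to reject H0.


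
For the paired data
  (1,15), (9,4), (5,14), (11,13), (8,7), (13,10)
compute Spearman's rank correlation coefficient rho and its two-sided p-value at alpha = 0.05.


Step 1: Rank x and y separately (midranks; no ties here).
rank(x): 1->1, 9->4, 5->2, 11->5, 8->3, 13->6
rank(y): 15->6, 4->1, 14->5, 13->4, 7->2, 10->3
Step 2: d_i = R_x(i) - R_y(i); compute d_i^2.
  (1-6)^2=25, (4-1)^2=9, (2-5)^2=9, (5-4)^2=1, (3-2)^2=1, (6-3)^2=9
sum(d^2) = 54.
Step 3: rho = 1 - 6*54 / (6*(6^2 - 1)) = 1 - 324/210 = -0.542857.
Step 4: Under H0, t = rho * sqrt((n-2)/(1-rho^2)) = -1.2928 ~ t(4).
Step 5: Two-sided p-value from the t-distribution with 4 df = 0.265703.
Step 6: alpha = 0.05. fail to reject H0.

rho = -0.5429, p = 0.265703, fail to reject H0 at alpha = 0.05.


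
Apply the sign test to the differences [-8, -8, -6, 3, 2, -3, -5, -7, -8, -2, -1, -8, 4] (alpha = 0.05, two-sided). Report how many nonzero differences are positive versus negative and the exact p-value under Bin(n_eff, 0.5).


Step 1: Discard zero differences. Original n = 13; n_eff = number of nonzero differences = 13.
Nonzero differences (with sign): -8, -8, -6, +3, +2, -3, -5, -7, -8, -2, -1, -8, +4
Step 2: Count signs: positive = 3, negative = 10.
Step 3: Under H0: P(positive) = 0.5, so the number of positives S ~ Bin(13, 0.5).
Step 4: Two-sided exact p-value = sum of Bin(13,0.5) probabilities at or below the observed probability = 0.092285.
Step 5: alpha = 0.05. fail to reject H0.

n_eff = 13, pos = 3, neg = 10, p = 0.092285, fail to reject H0.


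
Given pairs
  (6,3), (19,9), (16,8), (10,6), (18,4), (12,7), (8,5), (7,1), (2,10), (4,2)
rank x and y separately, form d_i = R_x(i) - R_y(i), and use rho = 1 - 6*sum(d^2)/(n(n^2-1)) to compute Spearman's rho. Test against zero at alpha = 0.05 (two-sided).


Step 1: Rank x and y separately (midranks; no ties here).
rank(x): 6->3, 19->10, 16->8, 10->6, 18->9, 12->7, 8->5, 7->4, 2->1, 4->2
rank(y): 3->3, 9->9, 8->8, 6->6, 4->4, 7->7, 5->5, 1->1, 10->10, 2->2
Step 2: d_i = R_x(i) - R_y(i); compute d_i^2.
  (3-3)^2=0, (10-9)^2=1, (8-8)^2=0, (6-6)^2=0, (9-4)^2=25, (7-7)^2=0, (5-5)^2=0, (4-1)^2=9, (1-10)^2=81, (2-2)^2=0
sum(d^2) = 116.
Step 3: rho = 1 - 6*116 / (10*(10^2 - 1)) = 1 - 696/990 = 0.296970.
Step 4: Under H0, t = rho * sqrt((n-2)/(1-rho^2)) = 0.8796 ~ t(8).
Step 5: Two-sided p-value from the t-distribution with 8 df = 0.404702.
Step 6: alpha = 0.05. fail to reject H0.

rho = 0.2970, p = 0.404702, fail to reject H0 at alpha = 0.05.


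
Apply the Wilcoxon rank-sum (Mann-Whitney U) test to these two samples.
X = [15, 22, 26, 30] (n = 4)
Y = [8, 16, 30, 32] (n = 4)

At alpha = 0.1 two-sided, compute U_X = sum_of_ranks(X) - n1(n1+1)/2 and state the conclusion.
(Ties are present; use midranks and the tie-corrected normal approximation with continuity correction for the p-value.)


Step 1: Combine and sort all 8 observations; assign midranks.
sorted (value, group): (8,Y), (15,X), (16,Y), (22,X), (26,X), (30,X), (30,Y), (32,Y)
ranks: 8->1, 15->2, 16->3, 22->4, 26->5, 30->6.5, 30->6.5, 32->8
Step 2: Rank sum for X: R1 = 2 + 4 + 5 + 6.5 = 17.5.
Step 3: U_X = R1 - n1(n1+1)/2 = 17.5 - 4*5/2 = 17.5 - 10 = 7.5.
       U_Y = n1*n2 - U_X = 16 - 7.5 = 8.5.
Step 4: Ties are present, so use the tie-corrected normal approximation (with continuity correction) for the p-value.
Step 5: p-value = 1.000000; compare to alpha = 0.1. fail to reject H0.

U_X = 7.5, p = 1.000000, fail to reject H0 at alpha = 0.1.


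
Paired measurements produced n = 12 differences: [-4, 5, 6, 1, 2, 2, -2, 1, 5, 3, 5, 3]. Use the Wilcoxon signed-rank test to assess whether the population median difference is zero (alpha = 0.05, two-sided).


Step 1: Drop any zero differences (none here) and take |d_i|.
|d| = [4, 5, 6, 1, 2, 2, 2, 1, 5, 3, 5, 3]
Step 2: Midrank |d_i| (ties get averaged ranks).
ranks: |4|->8, |5|->10, |6|->12, |1|->1.5, |2|->4, |2|->4, |2|->4, |1|->1.5, |5|->10, |3|->6.5, |5|->10, |3|->6.5
Step 3: Attach original signs; sum ranks with positive sign and with negative sign.
W+ = 10 + 12 + 1.5 + 4 + 4 + 1.5 + 10 + 6.5 + 10 + 6.5 = 66
W- = 8 + 4 = 12
(Check: W+ + W- = 78 should equal n(n+1)/2 = 78.)
Step 4: Test statistic W = min(W+, W-) = 12.
Step 5: Ties in |d|, so use the tie-corrected normal approximation.
        E[W] = n(n+1)/4 = 12*13/4 = 39.
        Tie groups: |d|=1 (t=2), |d|=2 (t=3), |d|=3 (t=2), |d|=5 (t=3); sum(t^3 - t) = 60.
        Var[W] = n(n+1)(2n+1)/24 - sum(t^3-t)/48 = 3900/24 - 60/48 = 161.25.
        z = (W - E[W]) / sqrt(Var[W]) = (12 - 39) / 12.6984 = -2.1262.
        Two-sided p = 2*Phi(z) = 0.033483.
Step 6: alpha = 0.05. reject H0.

W+ = 66, W- = 12, W = min = 12, p = 0.033483, reject H0.


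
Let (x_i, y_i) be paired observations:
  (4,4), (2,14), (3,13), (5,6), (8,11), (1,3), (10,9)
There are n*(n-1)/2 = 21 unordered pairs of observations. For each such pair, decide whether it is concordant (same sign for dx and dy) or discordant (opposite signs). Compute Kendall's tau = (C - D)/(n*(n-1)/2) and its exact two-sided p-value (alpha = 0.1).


Step 1: Enumerate the 21 unordered pairs (i,j) with i<j and classify each by sign(x_j-x_i) * sign(y_j-y_i).
  (1,2):dx=-2,dy=+10->D; (1,3):dx=-1,dy=+9->D; (1,4):dx=+1,dy=+2->C; (1,5):dx=+4,dy=+7->C
  (1,6):dx=-3,dy=-1->C; (1,7):dx=+6,dy=+5->C; (2,3):dx=+1,dy=-1->D; (2,4):dx=+3,dy=-8->D
  (2,5):dx=+6,dy=-3->D; (2,6):dx=-1,dy=-11->C; (2,7):dx=+8,dy=-5->D; (3,4):dx=+2,dy=-7->D
  (3,5):dx=+5,dy=-2->D; (3,6):dx=-2,dy=-10->C; (3,7):dx=+7,dy=-4->D; (4,5):dx=+3,dy=+5->C
  (4,6):dx=-4,dy=-3->C; (4,7):dx=+5,dy=+3->C; (5,6):dx=-7,dy=-8->C; (5,7):dx=+2,dy=-2->D
  (6,7):dx=+9,dy=+6->C
Step 2: C = 11, D = 10, total pairs = 21.
Step 3: tau = (C - D)/(n(n-1)/2) = (11 - 10)/21 = 0.047619.
Step 4: Exact two-sided p-value (enumerate n! = 5040 permutations of y under H0): p = 1.000000.
Step 5: alpha = 0.1. fail to reject H0.

tau_b = 0.0476 (C=11, D=10), p = 1.000000, fail to reject H0.


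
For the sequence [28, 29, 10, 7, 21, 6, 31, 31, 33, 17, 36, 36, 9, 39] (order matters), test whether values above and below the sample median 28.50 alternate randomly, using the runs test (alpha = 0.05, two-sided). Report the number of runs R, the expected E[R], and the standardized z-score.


Step 1: Compute median = 28.50; label A = above, B = below.
Labels in order: BABBBBAAABAABA  (n_A = 7, n_B = 7)
Step 2: Count runs R = 8.
Step 3: Under H0 (random ordering), E[R] = 2*n_A*n_B/(n_A+n_B) + 1 = 2*7*7/14 + 1 = 8.0000.
        Var[R] = 2*n_A*n_B*(2*n_A*n_B - n_A - n_B) / ((n_A+n_B)^2 * (n_A+n_B-1)) = 8232/2548 = 3.2308.
        SD[R] = 1.7974.
Step 4: R = E[R], so z = 0 with no continuity correction.
Step 5: Two-sided p-value via normal approximation = 2*(1 - Phi(|z|)) = 1.000000.
Step 6: alpha = 0.05. fail to reject H0.

R = 8, z = 0.0000, p = 1.000000, fail to reject H0.


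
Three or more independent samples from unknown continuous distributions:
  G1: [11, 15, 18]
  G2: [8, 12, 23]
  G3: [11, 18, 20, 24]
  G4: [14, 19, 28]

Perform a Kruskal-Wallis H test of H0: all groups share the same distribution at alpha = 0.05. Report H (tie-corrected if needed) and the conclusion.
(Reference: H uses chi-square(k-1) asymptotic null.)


Step 1: Combine all N = 13 observations and assign midranks.
sorted (value, group, rank): (8,G2,1), (11,G1,2.5), (11,G3,2.5), (12,G2,4), (14,G4,5), (15,G1,6), (18,G1,7.5), (18,G3,7.5), (19,G4,9), (20,G3,10), (23,G2,11), (24,G3,12), (28,G4,13)
Step 2: Sum ranks within each group.
R_1 = 16 (n_1 = 3)
R_2 = 16 (n_2 = 3)
R_3 = 32 (n_3 = 4)
R_4 = 27 (n_4 = 3)
Step 3: H = 12/(N(N+1)) * sum(R_i^2/n_i) - 3(N+1)
     = 12/(13*14) * (16^2/3 + 16^2/3 + 32^2/4 + 27^2/3) - 3*14
     = 0.065934 * 669.667 - 42
     = 2.153846.
Step 4: Ties present; correction factor C = 1 - 12/(13^3 - 13) = 0.994505. Corrected H = 2.153846 / 0.994505 = 2.165746.
Step 5: Under H0, H ~ chi^2(3); p-value = 0.538727.
Step 6: alpha = 0.05. fail to reject H0.

H = 2.1657, df = 3, p = 0.538727, fail to reject H0.


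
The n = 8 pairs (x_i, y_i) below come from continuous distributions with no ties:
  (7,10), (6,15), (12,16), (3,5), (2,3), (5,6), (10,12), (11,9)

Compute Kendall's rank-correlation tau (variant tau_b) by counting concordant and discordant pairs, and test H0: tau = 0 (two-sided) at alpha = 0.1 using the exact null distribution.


Step 1: Enumerate the 28 unordered pairs (i,j) with i<j and classify each by sign(x_j-x_i) * sign(y_j-y_i).
  (1,2):dx=-1,dy=+5->D; (1,3):dx=+5,dy=+6->C; (1,4):dx=-4,dy=-5->C; (1,5):dx=-5,dy=-7->C
  (1,6):dx=-2,dy=-4->C; (1,7):dx=+3,dy=+2->C; (1,8):dx=+4,dy=-1->D; (2,3):dx=+6,dy=+1->C
  (2,4):dx=-3,dy=-10->C; (2,5):dx=-4,dy=-12->C; (2,6):dx=-1,dy=-9->C; (2,7):dx=+4,dy=-3->D
  (2,8):dx=+5,dy=-6->D; (3,4):dx=-9,dy=-11->C; (3,5):dx=-10,dy=-13->C; (3,6):dx=-7,dy=-10->C
  (3,7):dx=-2,dy=-4->C; (3,8):dx=-1,dy=-7->C; (4,5):dx=-1,dy=-2->C; (4,6):dx=+2,dy=+1->C
  (4,7):dx=+7,dy=+7->C; (4,8):dx=+8,dy=+4->C; (5,6):dx=+3,dy=+3->C; (5,7):dx=+8,dy=+9->C
  (5,8):dx=+9,dy=+6->C; (6,7):dx=+5,dy=+6->C; (6,8):dx=+6,dy=+3->C; (7,8):dx=+1,dy=-3->D
Step 2: C = 23, D = 5, total pairs = 28.
Step 3: tau = (C - D)/(n(n-1)/2) = (23 - 5)/28 = 0.642857.
Step 4: Exact two-sided p-value (enumerate n! = 40320 permutations of y under H0): p = 0.031151.
Step 5: alpha = 0.1. reject H0.

tau_b = 0.6429 (C=23, D=5), p = 0.031151, reject H0.


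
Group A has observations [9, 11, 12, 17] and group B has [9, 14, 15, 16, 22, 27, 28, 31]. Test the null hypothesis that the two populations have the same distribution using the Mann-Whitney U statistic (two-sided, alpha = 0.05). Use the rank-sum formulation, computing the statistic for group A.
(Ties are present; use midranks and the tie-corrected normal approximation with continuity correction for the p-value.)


Step 1: Combine and sort all 12 observations; assign midranks.
sorted (value, group): (9,X), (9,Y), (11,X), (12,X), (14,Y), (15,Y), (16,Y), (17,X), (22,Y), (27,Y), (28,Y), (31,Y)
ranks: 9->1.5, 9->1.5, 11->3, 12->4, 14->5, 15->6, 16->7, 17->8, 22->9, 27->10, 28->11, 31->12
Step 2: Rank sum for X: R1 = 1.5 + 3 + 4 + 8 = 16.5.
Step 3: U_X = R1 - n1(n1+1)/2 = 16.5 - 4*5/2 = 16.5 - 10 = 6.5.
       U_Y = n1*n2 - U_X = 32 - 6.5 = 25.5.
Step 4: Ties are present, so use the tie-corrected normal approximation (with continuity correction) for the p-value.
Step 5: p-value = 0.125707; compare to alpha = 0.05. fail to reject H0.

U_X = 6.5, p = 0.125707, fail to reject H0 at alpha = 0.05.


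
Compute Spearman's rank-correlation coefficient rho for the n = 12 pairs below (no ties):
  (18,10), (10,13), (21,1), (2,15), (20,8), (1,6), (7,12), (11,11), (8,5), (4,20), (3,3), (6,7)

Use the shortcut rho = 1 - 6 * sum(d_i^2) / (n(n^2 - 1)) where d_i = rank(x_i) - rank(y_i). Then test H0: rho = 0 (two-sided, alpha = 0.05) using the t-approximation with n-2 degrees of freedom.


Step 1: Rank x and y separately (midranks; no ties here).
rank(x): 18->10, 10->8, 21->12, 2->2, 20->11, 1->1, 7->6, 11->9, 8->7, 4->4, 3->3, 6->5
rank(y): 10->7, 13->10, 1->1, 15->11, 8->6, 6->4, 12->9, 11->8, 5->3, 20->12, 3->2, 7->5
Step 2: d_i = R_x(i) - R_y(i); compute d_i^2.
  (10-7)^2=9, (8-10)^2=4, (12-1)^2=121, (2-11)^2=81, (11-6)^2=25, (1-4)^2=9, (6-9)^2=9, (9-8)^2=1, (7-3)^2=16, (4-12)^2=64, (3-2)^2=1, (5-5)^2=0
sum(d^2) = 340.
Step 3: rho = 1 - 6*340 / (12*(12^2 - 1)) = 1 - 2040/1716 = -0.188811.
Step 4: Under H0, t = rho * sqrt((n-2)/(1-rho^2)) = -0.6080 ~ t(10).
Step 5: Two-sided p-value from the t-distribution with 10 df = 0.556737.
Step 6: alpha = 0.05. fail to reject H0.

rho = -0.1888, p = 0.556737, fail to reject H0 at alpha = 0.05.


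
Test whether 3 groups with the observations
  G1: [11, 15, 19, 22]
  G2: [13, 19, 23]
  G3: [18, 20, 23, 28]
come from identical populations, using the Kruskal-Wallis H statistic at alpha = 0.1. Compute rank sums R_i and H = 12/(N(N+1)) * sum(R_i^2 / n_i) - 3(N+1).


Step 1: Combine all N = 11 observations and assign midranks.
sorted (value, group, rank): (11,G1,1), (13,G2,2), (15,G1,3), (18,G3,4), (19,G1,5.5), (19,G2,5.5), (20,G3,7), (22,G1,8), (23,G2,9.5), (23,G3,9.5), (28,G3,11)
Step 2: Sum ranks within each group.
R_1 = 17.5 (n_1 = 4)
R_2 = 17 (n_2 = 3)
R_3 = 31.5 (n_3 = 4)
Step 3: H = 12/(N(N+1)) * sum(R_i^2/n_i) - 3(N+1)
     = 12/(11*12) * (17.5^2/4 + 17^2/3 + 31.5^2/4) - 3*12
     = 0.090909 * 420.958 - 36
     = 2.268939.
Step 4: Ties present; correction factor C = 1 - 12/(11^3 - 11) = 0.990909. Corrected H = 2.268939 / 0.990909 = 2.289755.
Step 5: Under H0, H ~ chi^2(2); p-value = 0.318263.
Step 6: alpha = 0.1. fail to reject H0.

H = 2.2898, df = 2, p = 0.318263, fail to reject H0.


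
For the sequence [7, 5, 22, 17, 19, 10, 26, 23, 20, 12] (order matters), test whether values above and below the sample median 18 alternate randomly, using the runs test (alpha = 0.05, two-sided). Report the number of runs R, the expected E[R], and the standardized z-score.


Step 1: Compute median = 18; label A = above, B = below.
Labels in order: BBABABAAAB  (n_A = 5, n_B = 5)
Step 2: Count runs R = 7.
Step 3: Under H0 (random ordering), E[R] = 2*n_A*n_B/(n_A+n_B) + 1 = 2*5*5/10 + 1 = 6.0000.
        Var[R] = 2*n_A*n_B*(2*n_A*n_B - n_A - n_B) / ((n_A+n_B)^2 * (n_A+n_B-1)) = 2000/900 = 2.2222.
        SD[R] = 1.4907.
Step 4: Continuity-corrected z = (R - 0.5 - E[R]) / SD[R] = (7 - 0.5 - 6.0000) / 1.4907 = 0.3354.
Step 5: Two-sided p-value via normal approximation = 2*(1 - Phi(|z|)) = 0.737316.
Step 6: alpha = 0.05. fail to reject H0.

R = 7, z = 0.3354, p = 0.737316, fail to reject H0.


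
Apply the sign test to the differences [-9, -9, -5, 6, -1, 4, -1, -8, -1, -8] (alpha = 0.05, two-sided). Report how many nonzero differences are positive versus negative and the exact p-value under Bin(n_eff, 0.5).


Step 1: Discard zero differences. Original n = 10; n_eff = number of nonzero differences = 10.
Nonzero differences (with sign): -9, -9, -5, +6, -1, +4, -1, -8, -1, -8
Step 2: Count signs: positive = 2, negative = 8.
Step 3: Under H0: P(positive) = 0.5, so the number of positives S ~ Bin(10, 0.5).
Step 4: Two-sided exact p-value = sum of Bin(10,0.5) probabilities at or below the observed probability = 0.109375.
Step 5: alpha = 0.05. fail to reject H0.

n_eff = 10, pos = 2, neg = 8, p = 0.109375, fail to reject H0.


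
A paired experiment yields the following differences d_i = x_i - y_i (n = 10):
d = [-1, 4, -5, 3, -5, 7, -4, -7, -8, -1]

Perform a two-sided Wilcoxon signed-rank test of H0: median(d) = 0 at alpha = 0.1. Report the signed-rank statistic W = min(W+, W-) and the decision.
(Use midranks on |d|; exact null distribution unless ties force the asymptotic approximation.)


Step 1: Drop any zero differences (none here) and take |d_i|.
|d| = [1, 4, 5, 3, 5, 7, 4, 7, 8, 1]
Step 2: Midrank |d_i| (ties get averaged ranks).
ranks: |1|->1.5, |4|->4.5, |5|->6.5, |3|->3, |5|->6.5, |7|->8.5, |4|->4.5, |7|->8.5, |8|->10, |1|->1.5
Step 3: Attach original signs; sum ranks with positive sign and with negative sign.
W+ = 4.5 + 3 + 8.5 = 16
W- = 1.5 + 6.5 + 6.5 + 4.5 + 8.5 + 10 + 1.5 = 39
(Check: W+ + W- = 55 should equal n(n+1)/2 = 55.)
Step 4: Test statistic W = min(W+, W-) = 16.
Step 5: Ties in |d|, so use the tie-corrected normal approximation.
        E[W] = n(n+1)/4 = 10*11/4 = 27.5.
        Tie groups: |d|=1 (t=2), |d|=4 (t=2), |d|=5 (t=2), |d|=7 (t=2); sum(t^3 - t) = 24.
        Var[W] = n(n+1)(2n+1)/24 - sum(t^3-t)/48 = 2310/24 - 24/48 = 95.75.
        z = (W - E[W]) / sqrt(Var[W]) = (16 - 27.5) / 9.7852 = -1.1752.
        Two-sided p = 2*Phi(z) = 0.239897.
Step 6: alpha = 0.1. fail to reject H0.

W+ = 16, W- = 39, W = min = 16, p = 0.239897, fail to reject H0.
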